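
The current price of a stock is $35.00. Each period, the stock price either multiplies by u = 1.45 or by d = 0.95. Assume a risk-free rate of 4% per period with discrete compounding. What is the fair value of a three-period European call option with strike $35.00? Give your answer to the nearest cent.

$6.33

Risk-neutral probability p = (1 + 0.04 − 0.95)/(1.45 − 0.95) = 0.0900/0.5000 = 0.1800
Terminal stock prices: S_uuu = 106.7, S_uud = 69.91, S_udd = 45.8, S_ddd = 30.01
Terminal payoffs (S − K): max(71.7, 0) = 71.7, max(34.91, 0) = 34.91, max(10.8, 0) = 10.8, max(-4.992, 0) = 0
Node uu (S = 73.59): V_uu = 1/1.04·[0.1800·71.7019 + 0.8200·34.9081] = 39.9337
Node ud (S = 48.21): V_ud = 1/1.04·[0.1800·34.9081 + 0.8200·10.8019] = 14.5587
Node dd (S = 31.59): V_dd = 1/1.04·[0.1800·10.8019 + 0.8200·0.0000] = 1.8696
Node u (S = 50.75): V_u = 1/1.04·[0.1800·39.9337 + 0.8200·14.5587] = 18.3905
Node d (S = 33.25): V_d = 1/1.04·[0.1800·14.5587 + 0.8200·1.8696] = 3.9938
Node 0 (S = 35): V_0 = 1/1.04·[0.1800·18.3905 + 0.8200·3.9938] = 6.3320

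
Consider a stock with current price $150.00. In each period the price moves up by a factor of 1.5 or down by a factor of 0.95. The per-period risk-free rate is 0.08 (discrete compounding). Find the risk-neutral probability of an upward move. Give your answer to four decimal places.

Risk-neutral probability p = (1 + 0.08 − 0.95)/(1.5 − 0.95) = 0.1300/0.5500 = 0.2364

p = 0.2364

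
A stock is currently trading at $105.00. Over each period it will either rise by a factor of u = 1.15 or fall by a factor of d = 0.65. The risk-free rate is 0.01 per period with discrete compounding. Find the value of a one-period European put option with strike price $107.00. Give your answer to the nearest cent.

Risk-neutral probability p = (1 + 0.01 − 0.65)/(1.15 − 0.65) = 0.3600/0.5000 = 0.7200
Terminal stock prices: S_u = 120.7, S_d = 68.25
Terminal payoffs (K − S): max(-13.75, 0) = 0, max(38.75, 0) = 38.75
Node 0 (S = 105): V_0 = 1/1.01·[0.7200·0.0000 + 0.2800·38.7500] = 10.7426

$10.74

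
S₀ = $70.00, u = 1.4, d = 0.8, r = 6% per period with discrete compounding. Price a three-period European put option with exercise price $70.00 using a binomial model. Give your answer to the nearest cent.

$7.77

Risk-neutral probability p = (1 + 0.06 − 0.8)/(1.4 − 0.8) = 0.2600/0.6000 = 0.4333
Terminal stock prices: S_uuu = 192.1, S_uud = 109.8, S_udd = 62.72, S_ddd = 35.84
Terminal payoffs (K − S): max(-122.1, 0) = 0, max(-39.76, 0) = 0, max(7.28, 0) = 7.28, max(34.16, 0) = 34.16
Node uu (S = 137.2): V_uu = 1/1.06·[0.4333·0.0000 + 0.5667·0.0000] = 0.0000
Node ud (S = 78.4): V_ud = 1/1.06·[0.4333·0.0000 + 0.5667·7.2800] = 3.8918
Node dd (S = 44.8): V_dd = 1/1.06·[0.4333·7.2800 + 0.5667·34.1600] = 21.2377
Node u (S = 98): V_u = 1/1.06·[0.4333·0.0000 + 0.5667·3.8918] = 2.0805
Node d (S = 56): V_d = 1/1.06·[0.4333·3.8918 + 0.5667·21.2377] = 12.9445
Node 0 (S = 70): V_0 = 1/1.06·[0.4333·2.0805 + 0.5667·12.9445] = 7.7706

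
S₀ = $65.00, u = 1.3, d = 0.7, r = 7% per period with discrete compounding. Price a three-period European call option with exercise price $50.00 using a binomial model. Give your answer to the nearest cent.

Risk-neutral probability p = (1 + 0.07 − 0.7)/(1.3 − 0.7) = 0.3700/0.6000 = 0.6167
Terminal stock prices: S_uuu = 142.8, S_uud = 76.89, S_udd = 41.4, S_ddd = 22.29
Terminal payoffs (S − K): max(92.81, 0) = 92.81, max(26.89, 0) = 26.89, max(-8.595, 0) = 0, max(-27.71, 0) = 0
Node uu (S = 109.9): V_uu = 1/1.07·[0.6167·92.8050 + 0.3833·26.8950] = 63.1210
Node ud (S = 59.15): V_ud = 1/1.07·[0.6167·26.8950 + 0.3833·0.0000] = 15.5002
Node dd (S = 31.85): V_dd = 1/1.07·[0.6167·0.0000 + 0.3833·0.0000] = 0.0000
Node u (S = 84.5): V_u = 1/1.07·[0.6167·63.1210 + 0.3833·15.5002] = 41.9312
Node d (S = 45.5): V_d = 1/1.07·[0.6167·15.5002 + 0.3833·0.0000] = 8.9332
Node 0 (S = 65): V_0 = 1/1.07·[0.6167·41.9312 + 0.3833·8.9332] = 27.3663

$27.37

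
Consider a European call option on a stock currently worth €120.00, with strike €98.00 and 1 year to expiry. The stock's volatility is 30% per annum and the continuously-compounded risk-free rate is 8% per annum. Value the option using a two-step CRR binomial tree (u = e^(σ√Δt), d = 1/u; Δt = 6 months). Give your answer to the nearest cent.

€33.30

CRR parameters: u = e^(σ√Δt) = e^(0.3·√0.5) = 1.2363, d = 1/u = 0.8089
Per-period rate: rΔt = 0.08·0.5 = 0.04, so R = e^0.04 = 1.0408
Risk-neutral probability p = (e^0.04 − 0.8089)/(1.2363 − 0.8089) = 0.2320/0.4275 = 0.5426
Terminal stock prices: S_uu = 183.4, S_ud = 120, S_dd = 78.51
Terminal payoffs (S − K): max(85.42, 0) = 85.42, max(22, 0) = 22, max(-19.49, 0) = 0
Node u (S = 148.4): V_u = e^(−0.04)·[0.5426·85.4158 + 0.4574·22.0000] = 54.2000
Node d (S = 97.06): V_d = e^(−0.04)·[0.5426·22.0000 + 0.4574·0.0000] = 11.4700
Node 0 (S = 120): V_0 = e^(−0.04)·[0.5426·54.2000 + 0.4574·11.4700] = 33.2980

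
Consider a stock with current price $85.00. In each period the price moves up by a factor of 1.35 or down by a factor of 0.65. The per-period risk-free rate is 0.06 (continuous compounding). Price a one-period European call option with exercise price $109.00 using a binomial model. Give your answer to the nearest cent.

Risk-neutral probability p = (e^0.06 − 0.65)/(1.35 − 0.65) = 0.4118/0.7000 = 0.5883
Terminal stock prices: S_u = 114.8, S_d = 55.25
Terminal payoffs (S − K): max(5.75, 0) = 5.75, max(-53.75, 0) = 0
Node 0 (S = 85): V_0 = e^(−0.06)·[0.5883·5.7500 + 0.4117·0.0000] = 3.1859

$3.19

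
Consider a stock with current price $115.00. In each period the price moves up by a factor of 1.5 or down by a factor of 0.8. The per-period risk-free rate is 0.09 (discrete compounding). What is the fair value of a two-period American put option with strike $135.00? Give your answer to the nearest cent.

Risk-neutral probability p = (1 + 0.09 − 0.8)/(1.5 − 0.8) = 0.2900/0.7000 = 0.4143
Terminal stock prices: S_uu = 258.8, S_ud = 138, S_dd = 73.6
Terminal payoffs (K − S): max(-123.8, 0) = 0, max(-3, 0) = 0, max(61.4, 0) = 61.4
Node u (S = 172.5): continuation = 1/1.09·[0.4143·0.0000 + 0.5857·0.0000] = 0.0000; exercise value = 0.0000 ≤ continuation, so V_u = 0.0000
Node d (S = 92): continuation = 1/1.09·[0.4143·0.0000 + 0.5857·61.4000] = 32.9934; exercise value = 43.0000 > continuation, so V_d = 43.0000 (exercise)
Node 0 (S = 115): continuation = 1/1.09·[0.4143·0.0000 + 0.5857·43.0000] = 23.1062; exercise value = 20.0000 ≤ continuation, so V_0 = 23.1062

$23.11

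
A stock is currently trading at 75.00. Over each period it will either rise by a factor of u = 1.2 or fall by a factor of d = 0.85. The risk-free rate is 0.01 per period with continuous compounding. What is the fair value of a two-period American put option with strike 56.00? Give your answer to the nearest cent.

Risk-neutral probability p = (e^0.01 − 0.85)/(1.2 − 0.85) = 0.1601/0.3500 = 0.4573
Terminal stock prices: S_uu = 108, S_ud = 76.5, S_dd = 54.19
Terminal payoffs (K − S): max(-52, 0) = 0, max(-20.5, 0) = 0, max(1.813, 0) = 1.813
Node u (S = 90): continuation = e^(−0.01)·[0.4573·0.0000 + 0.5427·0.0000] = 0.0000; exercise value = 0.0000 ≤ continuation, so V_u = 0.0000
Node d (S = 63.75): continuation = e^(−0.01)·[0.4573·0.0000 + 0.5427·1.8125] = 0.9739; exercise value = 0.0000 ≤ continuation, so V_d = 0.9739
Node 0 (S = 75): continuation = e^(−0.01)·[0.4573·0.0000 + 0.5427·0.9739] = 0.5233; exercise value = 0.0000 ≤ continuation, so V_0 = 0.5233

0.52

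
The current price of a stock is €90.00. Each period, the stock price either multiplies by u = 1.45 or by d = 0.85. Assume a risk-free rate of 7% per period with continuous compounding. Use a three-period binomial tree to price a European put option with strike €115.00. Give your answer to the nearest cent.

Risk-neutral probability p = (e^0.07 − 0.85)/(1.45 − 0.85) = 0.2225/0.6000 = 0.3708
Terminal stock prices: S_uuu = 274.4, S_uud = 160.8, S_udd = 94.29, S_ddd = 55.27
Terminal payoffs (K − S): max(-159.4, 0) = 0, max(-45.84, 0) = 0, max(20.71, 0) = 20.71, max(59.73, 0) = 59.73
Node uu (S = 189.2): V_uu = e^(−0.07)·[0.3708·0.0000 + 0.6292·0.0000] = 0.0000
Node ud (S = 110.9): V_ud = e^(−0.07)·[0.3708·0.0000 + 0.6292·20.7138] = 12.1511
Node dd (S = 65.02): V_dd = e^(−0.07)·[0.3708·20.7138 + 0.6292·59.7288] = 42.2003
Node u (S = 130.5): V_u = e^(−0.07)·[0.3708·0.0000 + 0.6292·12.1511] = 7.1280
Node d (S = 76.5): V_d = e^(−0.07)·[0.3708·12.1511 + 0.6292·42.2003] = 28.9570
Node 0 (S = 90): V_0 = e^(−0.07)·[0.3708·7.1280 + 0.6292·28.9570] = 19.4514

€19.45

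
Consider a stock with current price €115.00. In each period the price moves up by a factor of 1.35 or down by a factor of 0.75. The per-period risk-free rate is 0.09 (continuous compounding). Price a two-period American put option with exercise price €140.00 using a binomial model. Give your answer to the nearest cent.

€25.76

Risk-neutral probability p = (e^0.09 − 0.75)/(1.35 − 0.75) = 0.3442/0.6000 = 0.5736
Terminal stock prices: S_uu = 209.6, S_ud = 116.4, S_dd = 64.69
Terminal payoffs (K − S): max(-69.59, 0) = 0, max(23.56, 0) = 23.56, max(75.31, 0) = 75.31
Node u (S = 155.2): continuation = e^(−0.09)·[0.5736·0.0000 + 0.4264·23.5625] = 9.1818; exercise value = 0.0000 ≤ continuation, so V_u = 9.1818
Node d (S = 86.25): continuation = e^(−0.09)·[0.5736·23.5625 + 0.4264·75.3125] = 41.7004; exercise value = 53.7500 > continuation, so V_d = 53.7500 (exercise)
Node 0 (S = 115): continuation = e^(−0.09)·[0.5736·9.1818 + 0.4264·53.7500] = 25.7588; exercise value = 25.0000 ≤ continuation, so V_0 = 25.7588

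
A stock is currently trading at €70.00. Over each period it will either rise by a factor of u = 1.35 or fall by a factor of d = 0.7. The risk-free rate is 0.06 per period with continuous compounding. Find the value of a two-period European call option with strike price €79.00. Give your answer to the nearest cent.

Risk-neutral probability p = (e^0.06 − 0.7)/(1.35 − 0.7) = 0.3618/0.6500 = 0.5567
Terminal stock prices: S_uu = 127.6, S_ud = 66.15, S_dd = 34.3
Terminal payoffs (S − K): max(48.58, 0) = 48.58, max(-12.85, 0) = 0, max(-44.7, 0) = 0
Node u (S = 94.5): V_u = e^(−0.06)·[0.5567·48.5750 + 0.4433·0.0000] = 25.4656
Node d (S = 49): V_d = e^(−0.06)·[0.5567·0.0000 + 0.4433·0.0000] = 0.0000
Node 0 (S = 70): V_0 = e^(−0.06)·[0.5567·25.4656 + 0.4433·0.0000] = 13.3504

€13.35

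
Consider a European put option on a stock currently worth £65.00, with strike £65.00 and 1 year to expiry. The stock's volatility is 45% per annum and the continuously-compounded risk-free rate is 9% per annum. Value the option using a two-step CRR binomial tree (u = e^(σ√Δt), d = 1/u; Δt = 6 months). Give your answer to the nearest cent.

CRR parameters: u = e^(σ√Δt) = e^(0.45·√0.5) = 1.3746, d = 1/u = 0.7275
Per-period rate: rΔt = 0.09·0.5 = 0.045, so R = e^0.045 = 1.0460
Risk-neutral probability p = (e^0.045 − 0.7275)/(1.3746 − 0.7275) = 0.3186/0.6472 = 0.4922
Terminal stock prices: S_uu = 122.8, S_ud = 65, S_dd = 34.4
Terminal payoffs (K − S): max(-57.83, 0) = 0, max(0, 0) = 0, max(30.6, 0) = 30.6
Node u (S = 89.35): V_u = e^(−0.045)·[0.4922·0.0000 + 0.5078·0.0000] = 0.0000
Node d (S = 47.28): V_d = e^(−0.045)·[0.4922·0.0000 + 0.5078·30.6022] = 14.8550
Node 0 (S = 65): V_0 = e^(−0.045)·[0.4922·0.0000 + 0.5078·14.8550] = 7.2110

£7.21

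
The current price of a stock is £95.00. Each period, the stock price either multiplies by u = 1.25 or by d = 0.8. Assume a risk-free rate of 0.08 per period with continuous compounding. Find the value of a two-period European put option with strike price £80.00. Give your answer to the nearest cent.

Risk-neutral probability p = (e^0.08 − 0.8)/(1.25 − 0.8) = 0.2833/0.4500 = 0.6295
Terminal stock prices: S_uu = 148.4, S_ud = 95, S_dd = 60.8
Terminal payoffs (K − S): max(-68.44, 0) = 0, max(-15, 0) = 0, max(19.2, 0) = 19.2
Node u (S = 118.8): V_u = e^(−0.08)·[0.6295·0.0000 + 0.3705·0.0000] = 0.0000
Node d (S = 76): V_d = e^(−0.08)·[0.6295·0.0000 + 0.3705·19.2000] = 6.5662
Node 0 (S = 95): V_0 = e^(−0.08)·[0.6295·0.0000 + 0.3705·6.5662] = 2.2456

£2.25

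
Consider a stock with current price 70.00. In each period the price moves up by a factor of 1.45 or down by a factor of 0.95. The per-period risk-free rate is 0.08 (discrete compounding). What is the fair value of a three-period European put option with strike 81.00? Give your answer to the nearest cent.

6.75

Risk-neutral probability p = (1 + 0.08 − 0.95)/(1.45 − 0.95) = 0.1300/0.5000 = 0.2600
Terminal stock prices: S_uuu = 213.4, S_uud = 139.8, S_udd = 91.6, S_ddd = 60.02
Terminal payoffs (K − S): max(-132.4, 0) = 0, max(-58.82, 0) = 0, max(-10.6, 0) = 0, max(20.98, 0) = 20.98
Node uu (S = 147.2): V_uu = 1/1.08·[0.2600·0.0000 + 0.7400·0.0000] = 0.0000
Node ud (S = 96.42): V_ud = 1/1.08·[0.2600·0.0000 + 0.7400·0.0000] = 0.0000
Node dd (S = 63.17): V_dd = 1/1.08·[0.2600·0.0000 + 0.7400·20.9838] = 14.3778
Node u (S = 101.5): V_u = 1/1.08·[0.2600·0.0000 + 0.7400·0.0000] = 0.0000
Node d (S = 66.5): V_d = 1/1.08·[0.2600·0.0000 + 0.7400·14.3778] = 9.8514
Node 0 (S = 70): V_0 = 1/1.08·[0.2600·0.0000 + 0.7400·9.8514] = 6.7501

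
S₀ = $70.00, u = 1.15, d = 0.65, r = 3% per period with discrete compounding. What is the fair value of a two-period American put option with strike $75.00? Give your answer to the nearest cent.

$10.77

Risk-neutral probability p = (1 + 0.03 − 0.65)/(1.15 − 0.65) = 0.3800/0.5000 = 0.7600
Terminal stock prices: S_uu = 92.57, S_ud = 52.33, S_dd = 29.58
Terminal payoffs (K − S): max(-17.57, 0) = 0, max(22.67, 0) = 22.67, max(45.42, 0) = 45.42
Node u (S = 80.5): continuation = 1/1.03·[0.7600·0.0000 + 0.2400·22.6750] = 5.2835; exercise value = 0.0000 ≤ continuation, so V_u = 5.2835
Node d (S = 45.5): continuation = 1/1.03·[0.7600·22.6750 + 0.2400·45.4250] = 27.3155; exercise value = 29.5000 > continuation, so V_d = 29.5000 (exercise)
Node 0 (S = 70): continuation = 1/1.03·[0.7600·5.2835 + 0.2400·29.5000] = 10.7723; exercise value = 5.0000 ≤ continuation, so V_0 = 10.7723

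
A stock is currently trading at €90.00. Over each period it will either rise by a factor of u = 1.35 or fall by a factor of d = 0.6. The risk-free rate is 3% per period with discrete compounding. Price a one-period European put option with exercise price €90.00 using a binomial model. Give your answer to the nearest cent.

€14.91

Risk-neutral probability p = (1 + 0.03 − 0.6)/(1.35 − 0.6) = 0.4300/0.7500 = 0.5733
Terminal stock prices: S_u = 121.5, S_d = 54
Terminal payoffs (K − S): max(-31.5, 0) = 0, max(36, 0) = 36
Node 0 (S = 90): V_0 = 1/1.03·[0.5733·0.0000 + 0.4267·36.0000] = 14.9126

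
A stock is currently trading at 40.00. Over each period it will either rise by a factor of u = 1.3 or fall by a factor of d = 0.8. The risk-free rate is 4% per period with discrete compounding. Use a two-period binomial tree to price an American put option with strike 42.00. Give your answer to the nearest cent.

Risk-neutral probability p = (1 + 0.04 − 0.8)/(1.3 − 0.8) = 0.2400/0.5000 = 0.4800
Terminal stock prices: S_uu = 67.6, S_ud = 41.6, S_dd = 25.6
Terminal payoffs (K − S): max(-25.6, 0) = 0, max(0.4, 0) = 0.4, max(16.4, 0) = 16.4
Node u (S = 52): continuation = 1/1.04·[0.4800·0.0000 + 0.5200·0.4000] = 0.2000; exercise value = 0.0000 ≤ continuation, so V_u = 0.2000
Node d (S = 32): continuation = 1/1.04·[0.4800·0.4000 + 0.5200·16.4000] = 8.3846; exercise value = 10.0000 > continuation, so V_d = 10.0000 (exercise)
Node 0 (S = 40): continuation = 1/1.04·[0.4800·0.2000 + 0.5200·10.0000] = 5.0923; exercise value = 2.0000 ≤ continuation, so V_0 = 5.0923

5.09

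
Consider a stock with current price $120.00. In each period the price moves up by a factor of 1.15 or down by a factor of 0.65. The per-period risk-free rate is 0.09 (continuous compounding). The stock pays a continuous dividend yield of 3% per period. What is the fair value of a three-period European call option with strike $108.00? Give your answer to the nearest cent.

Per-period risk-free factor R = e^0.09 = 1.0942; dividend-adjusted growth = e^(0.09−0.03) = 1.0618.
Risk-neutral probability p = (1.0618 − 0.65)/(1.15 − 0.65) = 0.4118/0.5000 = 0.8237
Terminal stock prices: S_uuu = 182.5, S_uud = 103.2, S_udd = 58.31, S_ddd = 32.95
Terminal payoffs (S − K): max(74.5, 0) = 74.5, max(-4.845, 0) = 0, max(-49.69, 0) = 0, max(-75.05, 0) = 0
Node uu (S = 158.7): V_uu = e^(−0.09)·[0.8237·74.5050 + 0.1763·0.0000] = 56.0859
Node ud (S = 89.7): V_ud = e^(−0.09)·[0.8237·0.0000 + 0.1763·0.0000] = 0.0000
Node dd (S = 50.7): V_dd = e^(−0.09)·[0.8237·0.0000 + 0.1763·0.0000] = 0.0000
Node u (S = 138): V_u = e^(−0.09)·[0.8237·56.0859 + 0.1763·0.0000] = 42.2204
Node d (S = 78): V_d = e^(−0.09)·[0.8237·0.0000 + 0.1763·0.0000] = 0.0000
Node 0 (S = 120): V_0 = e^(−0.09)·[0.8237·42.2204 + 0.1763·0.0000] = 31.7827

$31.78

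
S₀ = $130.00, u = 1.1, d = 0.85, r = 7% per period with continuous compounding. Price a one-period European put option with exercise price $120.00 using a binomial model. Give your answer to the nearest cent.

Risk-neutral probability p = (e^0.07 − 0.85)/(1.1 − 0.85) = 0.2225/0.2500 = 0.8900
Terminal stock prices: S_u = 143, S_d = 110.5
Terminal payoffs (K − S): max(-23, 0) = 0, max(9.5, 0) = 9.5
Node 0 (S = 130): V_0 = e^(−0.07)·[0.8900·0.0000 + 0.1100·9.5000] = 0.9741

$0.97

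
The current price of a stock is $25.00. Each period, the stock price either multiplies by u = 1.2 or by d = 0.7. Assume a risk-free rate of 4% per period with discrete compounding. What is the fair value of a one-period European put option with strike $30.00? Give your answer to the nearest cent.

Risk-neutral probability p = (1 + 0.04 − 0.7)/(1.2 − 0.7) = 0.3400/0.5000 = 0.6800
Terminal stock prices: S_u = 30, S_d = 17.5
Terminal payoffs (K − S): max(0, 0) = 0, max(12.5, 0) = 12.5
Node 0 (S = 25): V_0 = 1/1.04·[0.6800·0.0000 + 0.3200·12.5000] = 3.8462

$3.85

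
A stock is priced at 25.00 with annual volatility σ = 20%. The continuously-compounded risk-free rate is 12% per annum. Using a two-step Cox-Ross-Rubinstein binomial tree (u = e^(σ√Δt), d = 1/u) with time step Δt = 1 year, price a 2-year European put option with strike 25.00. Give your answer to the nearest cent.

CRR parameters: u = e^(σ√Δt) = e^(0.2·√1) = 1.2214, d = 1/u = 0.8187
Per-period rate: rΔt = 0.12·1 = 0.12, so R = e^0.12 = 1.1275
Risk-neutral probability p = (e^0.12 − 0.8187)/(1.2214 − 0.8187) = 0.3088/0.4027 = 0.7668
Terminal stock prices: S_uu = 37.3, S_ud = 25, S_dd = 16.76
Terminal payoffs (K − S): max(-12.3, 0) = 0, max(0, 0) = 0, max(8.242, 0) = 8.242
Node u (S = 30.54): V_u = e^(−0.12)·[0.7668·0.0000 + 0.2332·0.0000] = 0.0000
Node d (S = 20.47): V_d = e^(−0.12)·[0.7668·0.0000 + 0.2332·8.2420] = 1.7047
Node 0 (S = 25): V_0 = e^(−0.12)·[0.7668·0.0000 + 0.2332·1.7047] = 0.3526

0.35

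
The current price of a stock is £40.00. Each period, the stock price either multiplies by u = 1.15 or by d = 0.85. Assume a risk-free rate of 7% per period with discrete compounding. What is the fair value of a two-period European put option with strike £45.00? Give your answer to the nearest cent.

Risk-neutral probability p = (1 + 0.07 − 0.85)/(1.15 − 0.85) = 0.2200/0.3000 = 0.7333
Terminal stock prices: S_uu = 52.9, S_ud = 39.1, S_dd = 28.9
Terminal payoffs (K − S): max(-7.9, 0) = 0, max(5.9, 0) = 5.9, max(16.1, 0) = 16.1
Node u (S = 46): V_u = 1/1.07·[0.7333·0.0000 + 0.2667·5.9000] = 1.4704
Node d (S = 34): V_d = 1/1.07·[0.7333·5.9000 + 0.2667·16.1000] = 8.0561
Node 0 (S = 40): V_0 = 1/1.07·[0.7333·1.4704 + 0.2667·8.0561] = 3.0155

£3.02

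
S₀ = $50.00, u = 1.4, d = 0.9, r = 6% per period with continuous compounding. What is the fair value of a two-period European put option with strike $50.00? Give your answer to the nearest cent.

$3.85

Risk-neutral probability p = (e^0.06 − 0.9)/(1.4 − 0.9) = 0.1618/0.5000 = 0.3237
Terminal stock prices: S_uu = 98, S_ud = 63, S_dd = 40.5
Terminal payoffs (K − S): max(-48, 0) = 0, max(-13, 0) = 0, max(9.5, 0) = 9.5
Node u (S = 70): V_u = e^(−0.06)·[0.3237·0.0000 + 0.6763·0.0000] = 0.0000
Node d (S = 45): V_d = e^(−0.06)·[0.3237·0.0000 + 0.6763·9.5000] = 6.0509
Node 0 (S = 50): V_0 = e^(−0.06)·[0.3237·0.0000 + 0.6763·6.0509] = 3.8541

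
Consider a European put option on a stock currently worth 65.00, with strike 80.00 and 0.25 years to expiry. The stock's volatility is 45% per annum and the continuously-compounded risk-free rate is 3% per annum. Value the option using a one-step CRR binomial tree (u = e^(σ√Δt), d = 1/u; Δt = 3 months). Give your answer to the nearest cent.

CRR parameters: u = e^(σ√Δt) = e^(0.45·√0.25) = 1.2523, d = 1/u = 0.7985
Per-period rate: rΔt = 0.03·0.25 = 0.0075, so R = e^0.0075 = 1.0075
Risk-neutral probability p = (e^0.0075 − 0.7985)/(1.2523 − 0.7985) = 0.2090/0.4538 = 0.4606
Terminal stock prices: S_u = 81.4, S_d = 51.9
Terminal payoffs (K − S): max(-1.401, 0) = 0, max(28.1, 0) = 28.1
Node 0 (S = 65): V_0 = e^(−0.0075)·[0.4606·0.0000 + 0.5394·28.0964] = 15.0427

15.04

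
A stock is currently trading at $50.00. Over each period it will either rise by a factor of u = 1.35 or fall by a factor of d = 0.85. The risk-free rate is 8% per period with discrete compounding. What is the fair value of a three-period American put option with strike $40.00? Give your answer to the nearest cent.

Risk-neutral probability p = (1 + 0.08 − 0.85)/(1.35 − 0.85) = 0.2300/0.5000 = 0.4600
Terminal stock prices: S_uuu = 123, S_uud = 77.46, S_udd = 48.77, S_ddd = 30.71
Terminal payoffs (K − S): max(-83.02, 0) = 0, max(-37.46, 0) = 0, max(-8.769, 0) = 0, max(9.294, 0) = 9.294
Node uu (S = 91.13): continuation = 1/1.08·[0.4600·0.0000 + 0.5400·0.0000] = 0.0000; exercise value = 0.0000 ≤ continuation, so V_uu = 0.0000
Node ud (S = 57.38): continuation = 1/1.08·[0.4600·0.0000 + 0.5400·0.0000] = 0.0000; exercise value = 0.0000 ≤ continuation, so V_ud = 0.0000
Node dd (S = 36.12): continuation = 1/1.08·[0.4600·0.0000 + 0.5400·9.2938] = 4.6469; exercise value = 3.8750 ≤ continuation, so V_dd = 4.6469
Node u (S = 67.5): continuation = 1/1.08·[0.4600·0.0000 + 0.5400·0.0000] = 0.0000; exercise value = 0.0000 ≤ continuation, so V_u = 0.0000
Node d (S = 42.5): continuation = 1/1.08·[0.4600·0.0000 + 0.5400·4.6469] = 2.3234; exercise value = 0.0000 ≤ continuation, so V_d = 2.3234
Node 0 (S = 50): continuation = 1/1.08·[0.4600·0.0000 + 0.5400·2.3234] = 1.1617; exercise value = 0.0000 ≤ continuation, so V_0 = 1.1617

$1.16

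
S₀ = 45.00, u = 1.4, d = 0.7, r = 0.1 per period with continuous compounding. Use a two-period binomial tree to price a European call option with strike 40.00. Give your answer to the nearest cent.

14.86

Risk-neutral probability p = (e^0.1 − 0.7)/(1.4 − 0.7) = 0.4052/0.7000 = 0.5788
Terminal stock prices: S_uu = 88.2, S_ud = 44.1, S_dd = 22.05
Terminal payoffs (S − K): max(48.2, 0) = 48.2, max(4.1, 0) = 4.1, max(-17.95, 0) = 0
Node u (S = 63): V_u = e^(−0.1)·[0.5788·48.2000 + 0.4212·4.1000] = 26.8065
Node d (S = 31.5): V_d = e^(−0.1)·[0.5788·4.1000 + 0.4212·0.0000] = 2.1473
Node 0 (S = 45): V_0 = e^(−0.1)·[0.5788·26.8065 + 0.4212·2.1473] = 14.8578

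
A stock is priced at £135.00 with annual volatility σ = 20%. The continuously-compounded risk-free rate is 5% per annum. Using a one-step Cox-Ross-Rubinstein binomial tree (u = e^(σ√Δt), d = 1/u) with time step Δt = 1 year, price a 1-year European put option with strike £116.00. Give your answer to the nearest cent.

CRR parameters: u = e^(σ√Δt) = e^(0.2·√1) = 1.2214, d = 1/u = 0.8187
Per-period rate: rΔt = 0.05·1 = 0.05, so R = e^0.05 = 1.0513
Risk-neutral probability p = (e^0.05 − 0.8187)/(1.2214 − 0.8187) = 0.2325/0.4027 = 0.5775
Terminal stock prices: S_u = 164.9, S_d = 110.5
Terminal payoffs (K − S): max(-48.89, 0) = 0, max(5.471, 0) = 5.471
Node 0 (S = 135): V_0 = e^(−0.05)·[0.5775·0.0000 + 0.4225·5.4713] = 2.1989

£2.20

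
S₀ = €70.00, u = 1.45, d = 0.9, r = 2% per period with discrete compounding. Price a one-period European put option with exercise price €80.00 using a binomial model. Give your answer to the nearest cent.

Risk-neutral probability p = (1 + 0.02 − 0.9)/(1.45 − 0.9) = 0.1200/0.5500 = 0.2182
Terminal stock prices: S_u = 101.5, S_d = 63
Terminal payoffs (K − S): max(-21.5, 0) = 0, max(17, 0) = 17
Node 0 (S = 70): V_0 = 1/1.02·[0.2182·0.0000 + 0.7818·17.0000] = 13.0303

€13.03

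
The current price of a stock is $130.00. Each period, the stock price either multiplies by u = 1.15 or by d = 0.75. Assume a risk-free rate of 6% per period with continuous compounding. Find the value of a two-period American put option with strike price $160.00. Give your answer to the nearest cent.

$30.00

Risk-neutral probability p = (e^0.06 − 0.75)/(1.15 − 0.75) = 0.3118/0.4000 = 0.7796
Terminal stock prices: S_uu = 171.9, S_ud = 112.1, S_dd = 73.12
Terminal payoffs (K − S): max(-11.92, 0) = 0, max(47.88, 0) = 47.88, max(86.88, 0) = 86.88
Node u (S = 149.5): continuation = e^(−0.06)·[0.7796·0.0000 + 0.2204·47.8750] = 9.9376; exercise value = 10.5000 > continuation, so V_u = 10.5000 (exercise)
Node d (S = 97.5): continuation = e^(−0.06)·[0.7796·47.8750 + 0.2204·86.8750] = 53.1823; exercise value = 62.5000 > continuation, so V_d = 62.5000 (exercise)
Node 0 (S = 130): continuation = e^(−0.06)·[0.7796·10.5000 + 0.2204·62.5000] = 20.6823; exercise value = 30.0000 > continuation, so V_0 = 30.0000 (exercise)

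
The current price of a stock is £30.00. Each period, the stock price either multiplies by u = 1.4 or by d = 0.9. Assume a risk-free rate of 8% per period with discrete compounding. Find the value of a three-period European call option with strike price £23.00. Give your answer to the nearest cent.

Risk-neutral probability p = (1 + 0.08 − 0.9)/(1.4 − 0.9) = 0.1800/0.5000 = 0.3600
Terminal stock prices: S_uuu = 82.32, S_uud = 52.92, S_udd = 34.02, S_ddd = 21.87
Terminal payoffs (S − K): max(59.32, 0) = 59.32, max(29.92, 0) = 29.92, max(11.02, 0) = 11.02, max(-1.13, 0) = 0
Node uu (S = 58.8): V_uu = 1/1.08·[0.3600·59.3200 + 0.6400·29.9200] = 37.5037
Node ud (S = 37.8): V_ud = 1/1.08·[0.3600·29.9200 + 0.6400·11.0200] = 16.5037
Node dd (S = 24.3): V_dd = 1/1.08·[0.3600·11.0200 + 0.6400·0.0000] = 3.6733
Node u (S = 42): V_u = 1/1.08·[0.3600·37.5037 + 0.6400·16.5037] = 22.2812
Node d (S = 27): V_d = 1/1.08·[0.3600·16.5037 + 0.6400·3.6733] = 7.6780
Node 0 (S = 30): V_0 = 1/1.08·[0.3600·22.2812 + 0.6400·7.6780] = 11.9770

£11.98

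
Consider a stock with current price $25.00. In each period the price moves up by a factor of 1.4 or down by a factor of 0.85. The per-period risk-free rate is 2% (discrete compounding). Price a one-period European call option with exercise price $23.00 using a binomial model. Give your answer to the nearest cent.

$3.64

Risk-neutral probability p = (1 + 0.02 − 0.85)/(1.4 − 0.85) = 0.1700/0.5500 = 0.3091
Terminal stock prices: S_u = 35, S_d = 21.25
Terminal payoffs (S − K): max(12, 0) = 12, max(-1.75, 0) = 0
Node 0 (S = 25): V_0 = 1/1.02·[0.3091·12.0000 + 0.6909·0.0000] = 3.6364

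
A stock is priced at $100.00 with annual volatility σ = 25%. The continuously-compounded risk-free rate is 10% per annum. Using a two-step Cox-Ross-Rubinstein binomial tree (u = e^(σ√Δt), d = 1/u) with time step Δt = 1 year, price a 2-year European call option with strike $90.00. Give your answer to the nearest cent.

CRR parameters: u = e^(σ√Δt) = e^(0.25·√1) = 1.2840, d = 1/u = 0.7788
Per-period rate: rΔt = 0.1·1 = 0.1, so R = e^0.1 = 1.1052
Risk-neutral probability p = (e^0.1 − 0.7788)/(1.2840 − 0.7788) = 0.3264/0.5052 = 0.6460
Terminal stock prices: S_uu = 164.9, S_ud = 100, S_dd = 60.65
Terminal payoffs (S − K): max(74.87, 0) = 74.87, max(10, 0) = 10, max(-29.35, 0) = 0
Node u (S = 128.4): V_u = e^(−0.1)·[0.6460·74.8721 + 0.3540·10.0000] = 46.9672
Node d (S = 77.88): V_d = e^(−0.1)·[0.6460·10.0000 + 0.3540·0.0000] = 5.8452
Node 0 (S = 100): V_0 = e^(−0.1)·[0.6460·46.9672 + 0.3540·5.8452] = 29.3254

$29.33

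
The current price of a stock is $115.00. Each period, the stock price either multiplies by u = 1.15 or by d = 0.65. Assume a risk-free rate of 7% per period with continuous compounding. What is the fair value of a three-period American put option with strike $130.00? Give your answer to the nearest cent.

$15.79

Risk-neutral probability p = (e^0.07 − 0.65)/(1.15 − 0.65) = 0.4225/0.5000 = 0.8450
Terminal stock prices: S_uuu = 174.9, S_uud = 98.86, S_udd = 55.88, S_ddd = 31.58
Terminal payoffs (K − S): max(-44.9, 0) = 0, max(31.14, 0) = 31.14, max(74.12, 0) = 74.12, max(98.42, 0) = 98.42
Node uu (S = 152.1): continuation = e^(−0.07)·[0.8450·0.0000 + 0.1550·31.1431] = 4.5004; exercise value = 0.0000 ≤ continuation, so V_uu = 4.5004
Node ud (S = 85.96): continuation = e^(−0.07)·[0.8450·31.1431 + 0.1550·74.1244] = 35.2487; exercise value = 44.0375 > continuation, so V_ud = 44.0375 (exercise)
Node dd (S = 48.59): continuation = e^(−0.07)·[0.8450·74.1244 + 0.1550·98.4181] = 72.6237; exercise value = 81.4125 > continuation, so V_dd = 81.4125 (exercise)
Node u (S = 132.2): continuation = e^(−0.07)·[0.8450·4.5004 + 0.1550·44.0375] = 9.9095; exercise value = 0.0000 ≤ continuation, so V_u = 9.9095
Node d (S = 74.75): continuation = e^(−0.07)·[0.8450·44.0375 + 0.1550·81.4125] = 46.4612; exercise value = 55.2500 > continuation, so V_d = 55.2500 (exercise)
Node 0 (S = 115): continuation = e^(−0.07)·[0.8450·9.9095 + 0.1550·55.2500] = 15.7915; exercise value = 15.0000 ≤ continuation, so V_0 = 15.7915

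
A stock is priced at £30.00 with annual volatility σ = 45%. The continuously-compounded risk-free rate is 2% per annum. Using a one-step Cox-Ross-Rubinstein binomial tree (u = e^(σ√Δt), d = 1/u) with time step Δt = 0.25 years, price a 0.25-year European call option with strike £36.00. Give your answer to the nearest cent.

£0.71

CRR parameters: u = e^(σ√Δt) = e^(0.45·√0.25) = 1.2523, d = 1/u = 0.7985
Per-period rate: rΔt = 0.02·0.25 = 0.005, so R = e^0.005 = 1.0050
Risk-neutral probability p = (e^0.005 − 0.7985)/(1.2523 − 0.7985) = 0.2065/0.4538 = 0.4550
Terminal stock prices: S_u = 37.57, S_d = 23.96
Terminal payoffs (S − K): max(1.57, 0) = 1.57, max(-12.04, 0) = 0
Node 0 (S = 30): V_0 = e^(−0.005)·[0.4550·1.5697 + 0.5450·0.0000] = 0.7107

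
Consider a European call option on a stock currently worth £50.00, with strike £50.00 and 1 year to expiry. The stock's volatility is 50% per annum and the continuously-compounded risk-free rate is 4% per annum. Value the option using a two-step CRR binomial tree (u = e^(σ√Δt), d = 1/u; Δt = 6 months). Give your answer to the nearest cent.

£9.58

CRR parameters: u = e^(σ√Δt) = e^(0.5·√0.5) = 1.4241, d = 1/u = 0.7022
Per-period rate: rΔt = 0.04·0.5 = 0.02, so R = e^0.02 = 1.0202
Risk-neutral probability p = (e^0.02 − 0.7022)/(1.4241 − 0.7022) = 0.3180/0.7219 = 0.4405
Terminal stock prices: S_uu = 101.4, S_ud = 50, S_dd = 24.65
Terminal payoffs (S − K): max(51.41, 0) = 51.41, max(0, 0) = 0, max(-25.35, 0) = 0
Node u (S = 71.21): V_u = e^(−0.02)·[0.4405·51.4057 + 0.5595·0.0000] = 22.1960
Node d (S = 35.11): V_d = e^(−0.02)·[0.4405·0.0000 + 0.5595·0.0000] = 0.0000
Node 0 (S = 50): V_0 = e^(−0.02)·[0.4405·22.1960 + 0.5595·0.0000] = 9.5838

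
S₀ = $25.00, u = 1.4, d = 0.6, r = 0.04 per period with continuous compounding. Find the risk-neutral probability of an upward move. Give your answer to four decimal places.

Risk-neutral probability p = (e^0.04 − 0.6)/(1.4 − 0.6) = 0.4408/0.8000 = 0.5510

p = 0.5510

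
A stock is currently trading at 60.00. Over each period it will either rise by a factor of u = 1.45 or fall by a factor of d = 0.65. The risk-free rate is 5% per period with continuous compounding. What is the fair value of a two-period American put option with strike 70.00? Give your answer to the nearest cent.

Risk-neutral probability p = (e^0.05 − 0.65)/(1.45 − 0.65) = 0.4013/0.8000 = 0.5016
Terminal stock prices: S_uu = 126.2, S_ud = 56.55, S_dd = 25.35
Terminal payoffs (K − S): max(-56.15, 0) = 0, max(13.45, 0) = 13.45, max(44.65, 0) = 44.65
Node u (S = 87): continuation = e^(−0.05)·[0.5016·0.0000 + 0.4984·13.4500] = 6.3767; exercise value = 0.0000 ≤ continuation, so V_u = 6.3767
Node d (S = 39): continuation = e^(−0.05)·[0.5016·13.4500 + 0.4984·44.6500] = 27.5861; exercise value = 31.0000 > continuation, so V_d = 31.0000 (exercise)
Node 0 (S = 60): continuation = e^(−0.05)·[0.5016·6.3767 + 0.4984·31.0000] = 17.7397; exercise value = 10.0000 ≤ continuation, so V_0 = 17.7397

17.74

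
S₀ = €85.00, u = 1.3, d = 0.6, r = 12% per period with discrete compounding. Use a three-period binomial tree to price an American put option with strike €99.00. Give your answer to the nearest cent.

Risk-neutral probability p = (1 + 0.12 − 0.6)/(1.3 − 0.6) = 0.5200/0.7000 = 0.7429
Terminal stock prices: S_uuu = 186.7, S_uud = 86.19, S_udd = 39.78, S_ddd = 18.36
Terminal payoffs (K − S): max(-87.75, 0) = 0, max(12.81, 0) = 12.81, max(59.22, 0) = 59.22, max(80.64, 0) = 80.64
Node uu (S = 143.7): continuation = 1/1.12·[0.7429·0.0000 + 0.2571·12.8100] = 2.9411; exercise value = 0.0000 ≤ continuation, so V_uu = 2.9411
Node ud (S = 66.3): continuation = 1/1.12·[0.7429·12.8100 + 0.2571·59.2200] = 22.0929; exercise value = 32.7000 > continuation, so V_ud = 32.7000 (exercise)
Node dd (S = 30.6): continuation = 1/1.12·[0.7429·59.2200 + 0.2571·80.6400] = 57.7929; exercise value = 68.4000 > continuation, so V_dd = 68.4000 (exercise)
Node u (S = 110.5): continuation = 1/1.12·[0.7429·2.9411 + 0.2571·32.7000] = 9.4584; exercise value = 0.0000 ≤ continuation, so V_u = 9.4584
Node d (S = 51): continuation = 1/1.12·[0.7429·32.7000 + 0.2571·68.4000] = 37.3929; exercise value = 48.0000 > continuation, so V_d = 48.0000 (exercise)
Node 0 (S = 85): continuation = 1/1.12·[0.7429·9.4584 + 0.2571·48.0000] = 17.2938; exercise value = 14.0000 ≤ continuation, so V_0 = 17.2938

€17.29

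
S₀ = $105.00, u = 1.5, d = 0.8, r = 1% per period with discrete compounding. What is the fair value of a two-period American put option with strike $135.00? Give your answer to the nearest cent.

Risk-neutral probability p = (1 + 0.01 − 0.8)/(1.5 − 0.8) = 0.2100/0.7000 = 0.3000
Terminal stock prices: S_uu = 236.2, S_ud = 126, S_dd = 67.2
Terminal payoffs (K − S): max(-101.2, 0) = 0, max(9, 0) = 9, max(67.8, 0) = 67.8
Node u (S = 157.5): continuation = 1/1.01·[0.3000·0.0000 + 0.7000·9.0000] = 6.2376; exercise value = 0.0000 ≤ continuation, so V_u = 6.2376
Node d (S = 84): continuation = 1/1.01·[0.3000·9.0000 + 0.7000·67.8000] = 49.6634; exercise value = 51.0000 > continuation, so V_d = 51.0000 (exercise)
Node 0 (S = 105): continuation = 1/1.01·[0.3000·6.2376 + 0.7000·51.0000] = 37.1993; exercise value = 30.0000 ≤ continuation, so V_0 = 37.1993

$37.20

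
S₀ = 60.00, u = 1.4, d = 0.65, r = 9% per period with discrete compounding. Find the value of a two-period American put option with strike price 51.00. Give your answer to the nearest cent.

4.55

Risk-neutral probability p = (1 + 0.09 − 0.65)/(1.4 − 0.65) = 0.4400/0.7500 = 0.5867
Terminal stock prices: S_uu = 117.6, S_ud = 54.6, S_dd = 25.35
Terminal payoffs (K − S): max(-66.6, 0) = 0, max(-3.6, 0) = 0, max(25.65, 0) = 25.65
Node u (S = 84): continuation = 1/1.09·[0.5867·0.0000 + 0.4133·0.0000] = 0.0000; exercise value = 0.0000 ≤ continuation, so V_u = 0.0000
Node d (S = 39): continuation = 1/1.09·[0.5867·0.0000 + 0.4133·25.6500] = 9.7266; exercise value = 12.0000 > continuation, so V_d = 12.0000 (exercise)
Node 0 (S = 60): continuation = 1/1.09·[0.5867·0.0000 + 0.4133·12.0000] = 4.5505; exercise value = 0.0000 ≤ continuation, so V_0 = 4.5505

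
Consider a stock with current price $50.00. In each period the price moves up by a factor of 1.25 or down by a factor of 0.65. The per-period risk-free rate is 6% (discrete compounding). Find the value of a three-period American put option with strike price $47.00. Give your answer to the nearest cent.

$5.56

Risk-neutral probability p = (1 + 0.06 − 0.65)/(1.25 − 0.65) = 0.4100/0.6000 = 0.6833
Terminal stock prices: S_uuu = 97.66, S_uud = 50.78, S_udd = 26.41, S_ddd = 13.73
Terminal payoffs (K − S): max(-50.66, 0) = 0, max(-3.781, 0) = 0, max(20.59, 0) = 20.59, max(33.27, 0) = 33.27
Node uu (S = 78.12): continuation = 1/1.06·[0.6833·0.0000 + 0.3167·0.0000] = 0.0000; exercise value = 0.0000 ≤ continuation, so V_uu = 0.0000
Node ud (S = 40.62): continuation = 1/1.06·[0.6833·0.0000 + 0.3167·20.5937] = 6.1522; exercise value = 6.3750 > continuation, so V_ud = 6.3750 (exercise)
Node dd (S = 21.13): continuation = 1/1.06·[0.6833·20.5937 + 0.3167·33.2687] = 23.2146; exercise value = 25.8750 > continuation, so V_dd = 25.8750 (exercise)
Node u (S = 62.5): continuation = 1/1.06·[0.6833·0.0000 + 0.3167·6.3750] = 1.9045; exercise value = 0.0000 ≤ continuation, so V_u = 1.9045
Node d (S = 32.5): continuation = 1/1.06·[0.6833·6.3750 + 0.3167·25.8750] = 11.8396; exercise value = 14.5000 > continuation, so V_d = 14.5000 (exercise)
Node 0 (S = 50): continuation = 1/1.06·[0.6833·1.9045 + 0.3167·14.5000] = 5.5595; exercise value = 0.0000 ≤ continuation, so V_0 = 5.5595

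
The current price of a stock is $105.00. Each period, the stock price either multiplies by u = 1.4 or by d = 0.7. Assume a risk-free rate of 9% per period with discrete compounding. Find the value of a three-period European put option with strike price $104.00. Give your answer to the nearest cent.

Risk-neutral probability p = (1 + 0.09 − 0.7)/(1.4 − 0.7) = 0.3900/0.7000 = 0.5571
Terminal stock prices: S_uuu = 288.1, S_uud = 144.1, S_udd = 72.03, S_ddd = 36.01
Terminal payoffs (K − S): max(-184.1, 0) = 0, max(-40.06, 0) = 0, max(31.97, 0) = 31.97, max(67.99, 0) = 67.99
Node uu (S = 205.8): V_uu = 1/1.09·[0.5571·0.0000 + 0.4429·0.0000] = 0.0000
Node ud (S = 102.9): V_ud = 1/1.09·[0.5571·0.0000 + 0.4429·31.9700] = 12.9891
Node dd (S = 51.45): V_dd = 1/1.09·[0.5571·31.9700 + 0.4429·67.9850] = 43.9628
Node u (S = 147): V_u = 1/1.09·[0.5571·0.0000 + 0.4429·12.9891] = 5.2774
Node d (S = 73.5): V_d = 1/1.09·[0.5571·12.9891 + 0.4429·43.9628] = 24.5010
Node 0 (S = 105): V_0 = 1/1.09·[0.5571·5.2774 + 0.4429·24.5010] = 12.6520

$12.65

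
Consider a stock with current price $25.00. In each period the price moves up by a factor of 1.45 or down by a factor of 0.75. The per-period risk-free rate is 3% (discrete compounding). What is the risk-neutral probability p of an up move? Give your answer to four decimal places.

Risk-neutral probability p = (1 + 0.03 − 0.75)/(1.45 − 0.75) = 0.2800/0.7000 = 0.4000

p = 0.4000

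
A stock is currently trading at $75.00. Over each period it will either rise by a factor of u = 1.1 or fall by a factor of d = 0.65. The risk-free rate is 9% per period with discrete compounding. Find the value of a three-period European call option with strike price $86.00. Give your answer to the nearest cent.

$9.98

Risk-neutral probability p = (1 + 0.09 − 0.65)/(1.1 − 0.65) = 0.4400/0.4500 = 0.9778
Terminal stock prices: S_uuu = 99.83, S_uud = 58.99, S_udd = 34.86, S_ddd = 20.6
Terminal payoffs (S − K): max(13.83, 0) = 13.83, max(-27.01, 0) = 0, max(-51.14, 0) = 0, max(-65.4, 0) = 0
Node uu (S = 90.75): V_uu = 1/1.09·[0.9778·13.8250 + 0.0222·0.0000] = 12.4016
Node ud (S = 53.62): V_ud = 1/1.09·[0.9778·0.0000 + 0.0222·0.0000] = 0.0000
Node dd (S = 31.69): V_dd = 1/1.09·[0.9778·0.0000 + 0.0222·0.0000] = 0.0000
Node u (S = 82.5): V_u = 1/1.09·[0.9778·12.4016 + 0.0222·0.0000] = 11.1248
Node d (S = 48.75): V_d = 1/1.09·[0.9778·0.0000 + 0.0222·0.0000] = 0.0000
Node 0 (S = 75): V_0 = 1/1.09·[0.9778·11.1248 + 0.0222·0.0000] = 9.9794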